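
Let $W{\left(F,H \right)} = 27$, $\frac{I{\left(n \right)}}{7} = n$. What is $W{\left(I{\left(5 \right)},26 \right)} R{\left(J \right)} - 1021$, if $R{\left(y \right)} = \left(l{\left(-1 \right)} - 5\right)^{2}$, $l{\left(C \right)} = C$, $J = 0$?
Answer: $-49$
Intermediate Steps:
$I{\left(n \right)} = 7 n$
$R{\left(y \right)} = 36$ ($R{\left(y \right)} = \left(-1 - 5\right)^{2} = \left(-6\right)^{2} = 36$)
$W{\left(I{\left(5 \right)},26 \right)} R{\left(J \right)} - 1021 = 27 \cdot 36 - 1021 = 972 - 1021 = -49$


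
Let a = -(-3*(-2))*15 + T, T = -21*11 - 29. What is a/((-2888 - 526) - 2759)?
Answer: 350/6173 ≈ 0.056699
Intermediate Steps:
T = -260 (T = -231 - 29 = -260)
a = -350 (a = -(-3*(-2))*15 - 260 = -6*15 - 260 = -1*90 - 260 = -90 - 260 = -350)
a/((-2888 - 526) - 2759) = -350/((-2888 - 526) - 2759) = -350/(-3414 - 2759) = -350/(-6173) = -350*(-1/6173) = 350/6173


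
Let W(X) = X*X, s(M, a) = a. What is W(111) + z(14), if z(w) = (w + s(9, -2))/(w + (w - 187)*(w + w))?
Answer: 9918403/805 ≈ 12321.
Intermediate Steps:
W(X) = X²
z(w) = (-2 + w)/(w + 2*w*(-187 + w)) (z(w) = (w - 2)/(w + (w - 187)*(w + w)) = (-2 + w)/(w + (-187 + w)*(2*w)) = (-2 + w)/(w + 2*w*(-187 + w)))
W(111) + z(14) = 111² + (-2 + 14)/(14*(-373 + 2*14)) = 12321 + (1/14)*12/(-373 + 28) = 12321 + (1/14)*12/(-345) = 12321 + (1/14)*(-1/345)*12 = 12321 - 2/805 = 9918403/805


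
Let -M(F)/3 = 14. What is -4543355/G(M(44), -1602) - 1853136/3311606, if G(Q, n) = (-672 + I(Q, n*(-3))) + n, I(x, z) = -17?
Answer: 7520778071777/3793444673 ≈ 1982.6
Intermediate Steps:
M(F) = -42 (M(F) = -3*14 = -42)
G(Q, n) = -689 + n (G(Q, n) = (-672 - 17) + n = -689 + n)
-4543355/G(M(44), -1602) - 1853136/3311606 = -4543355/(-689 - 1602) - 1853136/3311606 = -4543355/(-2291) - 1853136*1/3311606 = -4543355*(-1/2291) - 926568/1655803 = 4543355/2291 - 926568/1655803 = 7520778071777/3793444673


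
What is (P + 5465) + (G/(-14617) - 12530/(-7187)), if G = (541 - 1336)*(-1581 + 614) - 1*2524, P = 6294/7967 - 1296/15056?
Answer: 90738799980274117/16756853565679 ≈ 5415.0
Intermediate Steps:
P = 5277327/7496947 (P = 6294*(1/7967) - 1296*1/15056 = 6294/7967 - 81/941 = 5277327/7496947 ≈ 0.70393)
G = 766241 (G = -795*(-967) - 2524 = 768765 - 2524 = 766241)
(P + 5465) + (G/(-14617) - 12530/(-7187)) = (5277327/7496947 + 5465) + (766241/(-14617) - 12530/(-7187)) = 40976092682/7496947 + (766241*(-1/14617) - 12530*(-1/7187)) = 40976092682/7496947 + (-16303/311 + 12530/7187) = 40976092682/7496947 - 113272831/2235157 = 90738799980274117/16756853565679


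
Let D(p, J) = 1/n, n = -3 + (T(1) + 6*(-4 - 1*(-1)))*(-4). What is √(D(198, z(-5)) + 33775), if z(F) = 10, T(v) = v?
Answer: 4*√8918715/65 ≈ 183.78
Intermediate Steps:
n = 65 (n = -3 + (1 + 6*(-4 - 1*(-1)))*(-4) = -3 + (1 + 6*(-4 + 1))*(-4) = -3 + (1 + 6*(-3))*(-4) = -3 + (1 - 18)*(-4) = -3 - 17*(-4) = -3 + 68 = 65)
D(p, J) = 1/65
√(D(198, z(-5)) + 33775) = √(1/65 + 33775) = √(2195376/65) = 4*√8918715/65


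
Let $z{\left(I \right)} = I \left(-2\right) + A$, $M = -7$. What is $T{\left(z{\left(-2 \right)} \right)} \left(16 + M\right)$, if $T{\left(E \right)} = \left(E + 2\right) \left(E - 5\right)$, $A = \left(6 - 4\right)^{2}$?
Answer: $270$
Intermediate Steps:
$A = 4$ ($A = 2^{2} = 4$)
$z{\left(I \right)} = 4 - 2 I$ ($z{\left(I \right)} = I \left(-2\right) + 4 = - 2 I + 4 = 4 - 2 I$)
$T{\left(E \right)} = \left(-5 + E\right) \left(2 + E\right)$ ($T{\left(E \right)} = \left(2 + E\right) \left(-5 + E\right) = \left(-5 + E\right) \left(2 + E\right)$)
$T{\left(z{\left(-2 \right)} \right)} \left(16 + M\right) = \left(-10 + \left(4 - -4\right)^{2} - 3 \left(4 - -4\right)\right) \left(16 - 7\right) = \left(-10 + \left(4 + 4\right)^{2} - 3 \left(4 + 4\right)\right) 9 = \left(-10 + 8^{2} - 24\right) 9 = \left(-10 + 64 - 24\right) 9 = 30 \cdot 9 = 270$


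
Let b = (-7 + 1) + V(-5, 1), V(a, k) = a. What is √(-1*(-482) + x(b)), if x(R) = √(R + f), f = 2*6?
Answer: √483 ≈ 21.977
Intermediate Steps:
f = 12
b = -11 (b = (-7 + 1) - 5 = -6 - 5 = -11)
x(R) = √(12 + R) (x(R) = √(R + 12) = √(12 + R))
√(-1*(-482) + x(b)) = √(-1*(-482) + √(12 - 11)) = √(482 + √1) = √(482 + 1) = √483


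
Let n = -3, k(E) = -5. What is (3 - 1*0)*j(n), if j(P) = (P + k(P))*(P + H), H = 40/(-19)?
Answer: 2328/19 ≈ 122.53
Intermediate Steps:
H = -40/19 (H = 40*(-1/19) = -40/19 ≈ -2.1053)
j(P) = (-5 + P)*(-40/19 + P) (j(P) = (P - 5)*(P - 40/19) = (-5 + P)*(-40/19 + P))
(3 - 1*0)*j(n) = (3 - 1*0)*(200/19 + (-3)² - 135/19*(-3)) = (3 + 0)*(200/19 + 9 + 405/19) = 3*(776/19) = 2328/19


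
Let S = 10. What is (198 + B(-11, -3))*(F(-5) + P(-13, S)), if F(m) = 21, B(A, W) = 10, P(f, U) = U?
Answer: 6448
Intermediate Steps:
(198 + B(-11, -3))*(F(-5) + P(-13, S)) = (198 + 10)*(21 + 10) = 208*31 = 6448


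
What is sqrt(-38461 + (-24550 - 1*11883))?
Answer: I*sqrt(74894) ≈ 273.67*I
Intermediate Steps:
sqrt(-38461 + (-24550 - 1*11883)) = sqrt(-38461 + (-24550 - 11883)) = sqrt(-38461 - 36433) = sqrt(-74894) = I*sqrt(74894)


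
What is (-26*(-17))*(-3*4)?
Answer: -5304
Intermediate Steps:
(-26*(-17))*(-3*4) = 442*(-12) = -5304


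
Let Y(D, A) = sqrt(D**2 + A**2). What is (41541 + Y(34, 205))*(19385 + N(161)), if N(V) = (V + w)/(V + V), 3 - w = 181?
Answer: 259296969573/322 + 6241953*sqrt(43181)/322 ≈ 8.0930e+8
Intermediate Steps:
w = -178 (w = 3 - 1*181 = 3 - 181 = -178)
N(V) = (-178 + V)/(2*V) (N(V) = (V - 178)/(V + V) = (-178 + V)/((2*V)) = (-178 + V)*(1/(2*V)) = (-178 + V)/(2*V))
Y(D, A) = sqrt(A**2 + D**2)
(41541 + Y(34, 205))*(19385 + N(161)) = (41541 + sqrt(205**2 + 34**2))*(19385 + (1/2)*(-178 + 161)/161) = (41541 + sqrt(42025 + 1156))*(19385 + (1/2)*(1/161)*(-17)) = (41541 + sqrt(43181))*(19385 - 17/322) = (41541 + sqrt(43181))*(6241953/322) = 259296969573/322 + 6241953*sqrt(43181)/322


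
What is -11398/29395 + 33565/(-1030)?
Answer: -199676623/6055370 ≈ -32.975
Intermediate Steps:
-11398/29395 + 33565/(-1030) = -11398*1/29395 + 33565*(-1/1030) = -11398/29395 - 6713/206 = -199676623/6055370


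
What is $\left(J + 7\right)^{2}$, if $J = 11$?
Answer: $324$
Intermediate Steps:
$\left(J + 7\right)^{2} = \left(11 + 7\right)^{2} = 18^{2} = 324$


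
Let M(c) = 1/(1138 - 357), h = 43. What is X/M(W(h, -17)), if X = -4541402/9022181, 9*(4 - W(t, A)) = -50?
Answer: -3546834962/9022181 ≈ -393.12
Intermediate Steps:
W(t, A) = 86/9 (W(t, A) = 4 - ⅑*(-50) = 4 + 50/9 = 86/9)
X = -4541402/9022181 (X = -4541402*1/9022181 = -4541402/9022181 ≈ -0.50336)
M(c) = 1/781
X/M(W(h, -17)) = -4541402/(9022181*1/781) = -4541402/9022181*781 = -3546834962/9022181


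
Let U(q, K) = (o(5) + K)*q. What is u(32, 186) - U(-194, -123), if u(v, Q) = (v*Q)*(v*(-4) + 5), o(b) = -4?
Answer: -756734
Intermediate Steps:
U(q, K) = q*(-4 + K) (U(q, K) = (-4 + K)*q = q*(-4 + K))
u(v, Q) = Q*v*(5 - 4*v) (u(v, Q) = (Q*v)*(-4*v + 5) = (Q*v)*(5 - 4*v) = Q*v*(5 - 4*v))
u(32, 186) - U(-194, -123) = 186*32*(5 - 4*32) - (-194)*(-4 - 123) = 186*32*(5 - 128) - (-194)*(-127) = 186*32*(-123) - 1*24638 = -732096 - 24638 = -756734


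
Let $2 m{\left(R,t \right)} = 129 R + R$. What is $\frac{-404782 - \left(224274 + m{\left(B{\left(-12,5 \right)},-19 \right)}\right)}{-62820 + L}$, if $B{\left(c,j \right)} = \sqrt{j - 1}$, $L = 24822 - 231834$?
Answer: $\frac{314593}{134916} \approx 2.3318$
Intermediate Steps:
$L = -207012$ ($L = 24822 - 231834 = -207012$)
$B{\left(c,j \right)} = \sqrt{-1 + j}$
$m{\left(R,t \right)} = 65 R$ ($m{\left(R,t \right)} = \frac{129 R + R}{2} = \frac{130 R}{2} = 65 R$)
$\frac{-404782 - \left(224274 + m{\left(B{\left(-12,5 \right)},-19 \right)}\right)}{-62820 + L} = \frac{-404782 - \left(224274 + 65 \sqrt{-1 + 5}\right)}{-62820 - 207012} = \frac{-404782 - \left(224274 + 65 \sqrt{4}\right)}{-269832} = \left(-404782 - \left(224274 + 65 \cdot 2\right)\right) \left(- \frac{1}{269832}\right) = \left(-404782 - 224404\right) \left(- \frac{1}{269832}\right) = \left(-629186\right) \left(- \frac{1}{269832}\right) = \frac{314593}{134916}$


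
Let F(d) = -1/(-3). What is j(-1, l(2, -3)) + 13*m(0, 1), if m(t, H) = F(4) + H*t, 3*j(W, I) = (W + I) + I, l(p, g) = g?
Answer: 2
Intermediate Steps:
F(d) = ⅓ (F(d) = -1*(-⅓) = ⅓)
j(W, I) = W/3 + 2*I/3 (j(W, I) = ((W + I) + I)/3 = ((I + W) + I)/3 = (W + 2*I)/3 = W/3 + 2*I/3)
m(t, H) = ⅓ + H*t
j(-1, l(2, -3)) + 13*m(0, 1) = ((⅓)*(-1) + (⅔)*(-3)) + 13*(⅓ + 1*0) = (-⅓ - 2) + 13*(⅓ + 0) = -7/3 + 13*(⅓) = -7/3 + 13/3 = 2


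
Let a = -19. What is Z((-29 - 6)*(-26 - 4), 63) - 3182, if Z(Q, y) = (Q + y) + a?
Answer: -2088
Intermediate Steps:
Z(Q, y) = -19 + Q + y (Z(Q, y) = (Q + y) - 19 = -19 + Q + y)
Z((-29 - 6)*(-26 - 4), 63) - 3182 = (-19 + (-29 - 6)*(-26 - 4) + 63) - 3182 = (-19 - 35*(-30) + 63) - 3182 = (-19 + 1050 + 63) - 3182 = 1094 - 3182 = -2088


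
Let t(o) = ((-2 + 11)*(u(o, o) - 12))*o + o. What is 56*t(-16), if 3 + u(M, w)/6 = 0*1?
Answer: 241024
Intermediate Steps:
u(M, w) = -18 (u(M, w) = -18 + 6*(0*1) = -18 + 6*0 = -18 + 0 = -18)
t(o) = -269*o (t(o) = ((-2 + 11)*(-18 - 12))*o + o = (9*(-30))*o + o = -270*o + o = -269*o)
56*t(-16) = 56*(-269*(-16)) = 56*4304 = 241024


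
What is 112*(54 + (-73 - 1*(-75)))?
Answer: 6272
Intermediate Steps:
112*(54 + (-73 - 1*(-75))) = 112*(54 + (-73 + 75)) = 112*(54 + 2) = 112*56 = 6272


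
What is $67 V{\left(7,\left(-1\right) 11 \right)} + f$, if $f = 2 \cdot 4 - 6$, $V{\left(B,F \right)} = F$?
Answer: $-735$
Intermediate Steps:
$f = 2$ ($f = 8 - 6 = 2$)
$67 V{\left(7,\left(-1\right) 11 \right)} + f = 67 \left(\left(-1\right) 11\right) + 2 = 67 \left(-11\right) + 2 = -737 + 2 = -735$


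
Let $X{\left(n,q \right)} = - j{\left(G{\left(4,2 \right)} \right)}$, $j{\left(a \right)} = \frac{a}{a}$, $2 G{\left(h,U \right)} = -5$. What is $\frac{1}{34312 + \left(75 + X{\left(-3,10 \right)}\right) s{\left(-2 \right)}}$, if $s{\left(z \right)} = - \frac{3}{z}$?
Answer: $\frac{1}{34423} \approx 2.905 \cdot 10^{-5}$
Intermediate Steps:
$G{\left(h,U \right)} = - \frac{5}{2}$ ($G{\left(h,U \right)} = \frac{1}{2} \left(-5\right) = - \frac{5}{2}$)
$j{\left(a \right)} = 1$
$X{\left(n,q \right)} = -1$ ($X{\left(n,q \right)} = \left(-1\right) 1 = -1$)
$\frac{1}{34312 + \left(75 + X{\left(-3,10 \right)}\right) s{\left(-2 \right)}} = \frac{1}{34312 + \left(75 - 1\right) \left(- \frac{3}{-2}\right)} = \frac{1}{34312 + 74 \left(\left(-3\right) \left(- \frac{1}{2}\right)\right)} = \frac{1}{34312 + 74 \cdot \frac{3}{2}} = \frac{1}{34312 + 111} = \frac{1}{34423}$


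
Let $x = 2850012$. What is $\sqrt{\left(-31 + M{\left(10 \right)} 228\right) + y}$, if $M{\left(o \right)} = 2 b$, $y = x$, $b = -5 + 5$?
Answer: $\sqrt{2849981} \approx 1688.2$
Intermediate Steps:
$b = 0$
$y = 2850012$
$M{\left(o \right)} = 0$ ($M{\left(o \right)} = 2 \cdot 0 = 0$)
$\sqrt{\left(-31 + M{\left(10 \right)} 228\right) + y} = \sqrt{\left(-31 + 0 \cdot 228\right) + 2850012} = \sqrt{\left(-31 + 0\right) + 2850012} = \sqrt{-31 + 2850012} = \sqrt{2849981}$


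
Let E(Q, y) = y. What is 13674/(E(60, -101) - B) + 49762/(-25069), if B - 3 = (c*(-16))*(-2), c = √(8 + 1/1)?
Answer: -176372953/2506900 ≈ -70.355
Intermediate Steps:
c = 3 (c = √(8 + 1) = √9 = 3)
B = 99 (B = 3 + (3*(-16))*(-2) = 3 - 48*(-2) = 3 + 96 = 99)
13674/(E(60, -101) - B) + 49762/(-25069) = 13674/(-101 - 1*99) + 49762/(-25069) = 13674/(-101 - 99) + 49762*(-1/25069) = 13674/(-200) - 49762/25069 = 13674*(-1/200) - 49762/25069 = -6837/100 - 49762/25069 = -176372953/2506900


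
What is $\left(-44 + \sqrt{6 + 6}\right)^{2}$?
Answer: $1948 - 176 \sqrt{3} \approx 1643.2$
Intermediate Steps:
$\left(-44 + \sqrt{6 + 6}\right)^{2} = \left(-44 + \sqrt{12}\right)^{2} = \left(-44 + 2 \sqrt{3}\right)^{2}$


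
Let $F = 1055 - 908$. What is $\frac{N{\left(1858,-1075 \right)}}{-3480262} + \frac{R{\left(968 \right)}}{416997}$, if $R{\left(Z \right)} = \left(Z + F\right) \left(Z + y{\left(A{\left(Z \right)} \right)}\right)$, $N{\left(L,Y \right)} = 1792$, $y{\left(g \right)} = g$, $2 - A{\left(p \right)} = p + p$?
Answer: $- \frac{89269110862}{34553781267} \approx -2.5835$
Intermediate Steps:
$A{\left(p \right)} = 2 - 2 p$ ($A{\left(p \right)} = 2 - \left(p + p\right) = 2 - 2 p$)
$F = 147$ ($F = 1055 - 908 = 147$)
$R{\left(Z \right)} = \left(2 - Z\right) \left(147 + Z\right)$ ($R{\left(Z \right)} = \left(Z + 147\right) \left(Z - \left(-2 + 2 Z\right)\right) = \left(147 + Z\right) \left(2 - Z\right) = \left(2 - Z\right) \left(147 + Z\right)$)
$\frac{N{\left(1858,-1075 \right)}}{-3480262} + \frac{R{\left(968 \right)}}{416997} = \frac{1792}{-3480262} + \frac{294 - 968^{2} - 140360}{416997} = 1792 \left(- \frac{1}{3480262}\right) + \left(294 - 937024 - 140360\right) \frac{1}{416997} = - \frac{896}{1740131} + \left(294 - 937024 - 140360\right) \frac{1}{416997} = - \frac{896}{1740131} - \frac{51290}{19857} = - \frac{89269110862}{34553781267}$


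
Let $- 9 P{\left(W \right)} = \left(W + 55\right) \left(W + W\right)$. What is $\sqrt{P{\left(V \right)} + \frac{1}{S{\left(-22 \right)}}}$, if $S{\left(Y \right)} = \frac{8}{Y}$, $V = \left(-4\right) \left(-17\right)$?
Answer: $\frac{i \sqrt{67011}}{6} \approx 43.144 i$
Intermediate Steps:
$V = 68$
$P{\left(W \right)} = - \frac{2 W \left(55 + W\right)}{9}$ ($P{\left(W \right)} = - \frac{\left(W + 55\right) \left(W + W\right)}{9} = - \frac{\left(55 + W\right) 2 W}{9} = - \frac{2 W \left(55 + W\right)}{9}$)
$\sqrt{P{\left(V \right)} + \frac{1}{S{\left(-22 \right)}}} = \sqrt{\left(- \frac{2}{9}\right) 68 \left(55 + 68\right) + \frac{1}{8 \frac{1}{-22}}} = \sqrt{\left(- \frac{2}{9}\right) 68 \cdot 123 + \frac{1}{8 \left(- \frac{1}{22}\right)}} = \sqrt{- \frac{5576}{3} + \frac{1}{- \frac{4}{11}}} = \sqrt{- \frac{5576}{3} - \frac{11}{4}} = \sqrt{- \frac{22337}{12}} = \frac{i \sqrt{67011}}{6}$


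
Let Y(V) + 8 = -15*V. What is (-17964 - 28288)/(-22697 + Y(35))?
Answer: 23126/11615 ≈ 1.9910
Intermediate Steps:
Y(V) = -8 - 15*V
(-17964 - 28288)/(-22697 + Y(35)) = (-17964 - 28288)/(-22697 + (-8 - 15*35)) = -46252/(-22697 + (-8 - 525)) = -46252/(-22697 - 533) = -46252/(-23230) = -46252*(-1/23230) = 23126/11615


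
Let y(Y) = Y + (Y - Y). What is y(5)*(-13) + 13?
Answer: -52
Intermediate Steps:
y(Y) = Y (y(Y) = Y + 0 = Y)
y(5)*(-13) + 13 = 5*(-13) + 13 = -65 + 13 = -52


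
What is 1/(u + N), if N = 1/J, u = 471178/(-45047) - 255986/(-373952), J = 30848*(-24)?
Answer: -194867769326592/1904862961200373 ≈ -0.10230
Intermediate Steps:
J = -740352
u = -82333277057/8422707872 (u = 471178*(-1/45047) - 255986*(-1/373952) = -471178/45047 + 127993/186976 = -82333277057/8422707872 ≈ -9.7752)
N = -1/740352 (N = 1/(-740352) = -1/740352 ≈ -1.3507e-6)
1/(u + N) = 1/(-82333277057/8422707872 - 1/740352) = 1/(-1904862961200373/194867769326592) = -194867769326592/1904862961200373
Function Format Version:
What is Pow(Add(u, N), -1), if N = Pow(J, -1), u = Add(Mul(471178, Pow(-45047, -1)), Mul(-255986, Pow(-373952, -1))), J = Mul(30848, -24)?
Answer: Rational(-194867769326592, 1904862961200373) ≈ -0.10230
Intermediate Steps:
J = -740352
u = Rational(-82333277057, 8422707872) (u = Add(Mul(471178, Rational(-1, 45047)), Mul(-255986, Rational(-1, 373952))) = Add(Rational(-471178, 45047), Rational(127993, 186976)) = Rational(-82333277057, 8422707872) ≈ -9.7752)
N = Rational(-1, 740352) (N = Pow(-740352, -1) = Rational(-1, 740352) ≈ -1.3507e-6)
Pow(Add(u, N), -1) = Pow(Add(Rational(-82333277057, 8422707872), Rational(-1, 740352)), -1) = Pow(Rational(-1904862961200373, 194867769326592), -1) = Rational(-194867769326592, 1904862961200373)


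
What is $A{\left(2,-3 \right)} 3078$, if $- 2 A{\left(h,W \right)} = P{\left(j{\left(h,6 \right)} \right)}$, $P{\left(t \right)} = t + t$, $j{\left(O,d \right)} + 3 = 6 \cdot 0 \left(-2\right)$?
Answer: $9234$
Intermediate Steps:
$j{\left(O,d \right)} = -3$ ($j{\left(O,d \right)} = -3 + 6 \cdot 0 \left(-2\right) = -3 + 0 \left(-2\right) = -3 + 0 = -3$)
$P{\left(t \right)} = 2 t$
$A{\left(h,W \right)} = 3$ ($A{\left(h,W \right)} = - \frac{2 \left(-3\right)}{2} = \left(- \frac{1}{2}\right) \left(-6\right) = 3$)
$A{\left(2,-3 \right)} 3078 = 3 \cdot 3078 = 9234$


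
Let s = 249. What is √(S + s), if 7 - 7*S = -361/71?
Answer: √61931667/497 ≈ 15.834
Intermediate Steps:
S = 858/497 (S = 1 - (-361)/(7*71) = 1 - ⅐*(-361/71) = 1 + 361/497 = 858/497 ≈ 1.7264)
√(S + s) = √(858/497 + 249) = √(124611/497) = √61931667/497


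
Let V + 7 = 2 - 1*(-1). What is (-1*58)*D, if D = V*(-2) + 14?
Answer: -1276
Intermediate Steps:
V = -4 (V = -7 + (2 - 1*(-1)) = -7 + (2 + 1) = -7 + 3 = -4)
D = 22 (D = -4*(-2) + 14 = 8 + 14 = 22)
(-1*58)*D = -1*58*22 = -58*22 = -1276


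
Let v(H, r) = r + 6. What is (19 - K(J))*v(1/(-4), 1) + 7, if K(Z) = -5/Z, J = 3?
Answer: 455/3 ≈ 151.67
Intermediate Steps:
v(H, r) = 6 + r
(19 - K(J))*v(1/(-4), 1) + 7 = (19 - (-5)/3)*(6 + 1) + 7 = (19 - (-5)/3)*7 + 7 = (19 - 1*(-5/3))*7 + 7 = (19 + 5/3)*7 + 7 = (62/3)*7 + 7 = 434/3 + 7 = 455/3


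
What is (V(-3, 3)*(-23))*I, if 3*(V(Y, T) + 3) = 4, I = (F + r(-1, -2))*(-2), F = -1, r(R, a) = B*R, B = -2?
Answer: -230/3 ≈ -76.667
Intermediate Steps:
r(R, a) = -2*R
I = -2 (I = (-1 - 2*(-1))*(-2) = (-1 + 2)*(-2) = 1*(-2) = -2)
V(Y, T) = -5/3 (V(Y, T) = -3 + (⅓)*4 = -3 + 4/3 = -5/3)
(V(-3, 3)*(-23))*I = -5/3*(-23)*(-2) = (115/3)*(-2) = -230/3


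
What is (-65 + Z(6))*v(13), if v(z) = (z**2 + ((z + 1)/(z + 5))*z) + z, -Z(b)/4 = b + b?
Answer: -195377/9 ≈ -21709.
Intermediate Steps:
Z(b) = -8*b (Z(b) = -4*(b + b) = -8*b)
v(z) = z + z**2 + z*(1 + z)/(5 + z) (v(z) = (z**2 + ((1 + z)/(5 + z))*z) + z = (z**2 + z*(1 + z)/(5 + z)) + z = z + z**2 + z*(1 + z)/(5 + z))
(-65 + Z(6))*v(13) = (-65 - 8*6)*(13*(6 + 13**2 + 7*13)/(5 + 13)) = (-65 - 48)*(13*(6 + 169 + 91)/18) = -1469*266/18 = -113*1729/9 = -195377/9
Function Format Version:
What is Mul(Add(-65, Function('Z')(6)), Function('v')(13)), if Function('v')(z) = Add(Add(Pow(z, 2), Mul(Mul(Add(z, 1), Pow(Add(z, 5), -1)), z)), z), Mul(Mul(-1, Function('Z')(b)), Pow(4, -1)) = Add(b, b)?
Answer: Rational(-195377, 9) ≈ -21709.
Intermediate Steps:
Function('Z')(b) = Mul(-8, b) (Function('Z')(b) = Mul(-4, Add(b, b)) = Mul(-4, Mul(2, b)) = Mul(-8, b))
Function('v')(z) = Add(z, Pow(z, 2), Mul(z, Pow(Add(5, z), -1), Add(1, z))) (Function('v')(z) = Add(Add(Pow(z, 2), Mul(Mul(Add(1, z), Pow(Add(5, z), -1)), z)), z) = Add(Add(Pow(z, 2), Mul(Mul(Pow(Add(5, z), -1), Add(1, z)), z)), z) = Add(Add(Pow(z, 2), Mul(z, Pow(Add(5, z), -1), Add(1, z))), z) = Add(z, Pow(z, 2), Mul(z, Pow(Add(5, z), -1), Add(1, z))))
Mul(Add(-65, Function('Z')(6)), Function('v')(13)) = Mul(Add(-65, Mul(-8, 6)), Mul(13, Pow(Add(5, 13), -1), Add(6, Pow(13, 2), Mul(7, 13)))) = Mul(Add(-65, -48), Mul(13, Pow(18, -1), Add(6, 169, 91))) = Mul(-113, Mul(13, Rational(1, 18), 266)) = Mul(-113, Rational(1729, 9)) = Rational(-195377, 9)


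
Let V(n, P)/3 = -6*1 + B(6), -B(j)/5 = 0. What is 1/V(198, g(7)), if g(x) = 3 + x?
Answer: -1/18 ≈ -0.055556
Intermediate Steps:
B(j) = 0 (B(j) = -5*0 = 0)
V(n, P) = -18 (V(n, P) = 3*(-6*1 + 0) = 3*(-6 + 0) = 3*(-6) = -18)
1/V(198, g(7)) = 1/(-18) = -1/18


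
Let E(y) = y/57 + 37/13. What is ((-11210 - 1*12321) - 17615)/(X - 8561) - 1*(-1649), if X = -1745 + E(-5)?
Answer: 6310056392/3817351 ≈ 1653.0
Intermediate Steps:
E(y) = 37/13 + y/57 (E(y) = y*(1/57) + 37*(1/13) = y/57 + 37/13 = 37/13 + y/57)
X = -1291001/741 (X = -1745 + (37/13 + (1/57)*(-5)) = -1745 + (37/13 - 5/57) = -1745 + 2044/741 = -1291001/741 ≈ -1742.2)
((-11210 - 1*12321) - 17615)/(X - 8561) - 1*(-1649) = ((-11210 - 1*12321) - 17615)/(-1291001/741 - 8561) - 1*(-1649) = ((-11210 - 12321) - 17615)/(-7634702/741) + 1649 = (-23531 - 17615)*(-741/7634702) + 1649 = -41146*(-741/7634702) + 1649 = 15244593/3817351 + 1649 = 6310056392/3817351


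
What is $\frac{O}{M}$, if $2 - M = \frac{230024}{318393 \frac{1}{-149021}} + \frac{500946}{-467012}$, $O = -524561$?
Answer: $- \frac{38999366634748338}{8004442031324629} \approx -4.8722$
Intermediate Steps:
$M = \frac{8004442031324629}{74346675858}$ ($M = 2 - \left(\frac{230024}{318393 \frac{1}{-149021}} + \frac{500946}{-467012}\right) = 2 - \left(\frac{230024}{318393 \left(- \frac{1}{149021}\right)} + 500946 \left(- \frac{1}{467012}\right)\right) = 2 - \left(\frac{230024}{- \frac{318393}{149021}} - \frac{250473}{233506}\right) = 2 - \left(230024 \left(- \frac{149021}{318393}\right) - \frac{250473}{233506}\right) = 2 - \left(- \frac{34278406504}{318393} - \frac{250473}{233506}\right) = 2 - - \frac{8004293337972913}{74346675858} = 2 + \frac{8004293337972913}{74346675858} = \frac{8004442031324629}{74346675858} \approx 1.0766 \cdot 10^{5}$)
$\frac{O}{M} = - \frac{524561}{\frac{8004442031324629}{74346675858}} = \left(-524561\right) \frac{74346675858}{8004442031324629} = - \frac{38999366634748338}{8004442031324629}$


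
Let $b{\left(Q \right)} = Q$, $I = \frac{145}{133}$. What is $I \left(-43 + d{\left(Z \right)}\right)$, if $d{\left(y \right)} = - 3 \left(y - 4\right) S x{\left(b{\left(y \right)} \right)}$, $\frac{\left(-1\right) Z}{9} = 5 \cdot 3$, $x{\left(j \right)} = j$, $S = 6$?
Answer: $- \frac{6997555}{19} \approx -3.6829 \cdot 10^{5}$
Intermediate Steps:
$I = \frac{145}{133}$ ($I = 145 \cdot \frac{1}{133} = \frac{145}{133} \approx 1.0902$)
$Z = -135$ ($Z = - 9 \cdot 5 \cdot 3 = \left(-9\right) 15 = -135$)
$d{\left(y \right)} = y \left(72 - 18 y\right)$ ($d{\left(y \right)} = - 3 \left(y - 4\right) 6 y = - 3 \left(-4 + y\right) 6 y = \left(12 - 3 y\right) 6 y = \left(72 - 18 y\right) y = y \left(72 - 18 y\right)$)
$I \left(-43 + d{\left(Z \right)}\right) = \frac{145 \left(-43 + 18 \left(-135\right) \left(4 - -135\right)\right)}{133} = \frac{145 \left(-43 + 18 \left(-135\right) \left(4 + 135\right)\right)}{133} = \frac{145 \left(-43 + 18 \left(-135\right) 139\right)}{133} = \frac{145 \left(-43 - 337770\right)}{133} = \frac{145}{133} \left(-337813\right) = - \frac{6997555}{19}$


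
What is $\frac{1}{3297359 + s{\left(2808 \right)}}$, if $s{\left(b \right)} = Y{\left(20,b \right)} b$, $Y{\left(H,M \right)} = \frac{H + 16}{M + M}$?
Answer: $\frac{1}{3297377} \approx 3.0327 \cdot 10^{-7}$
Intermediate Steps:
$Y{\left(H,M \right)} = \frac{16 + H}{2 M}$
$s{\left(b \right)} = 18$ ($s{\left(b \right)} = \frac{16 + 20}{2 b} b = \frac{1}{2} \frac{1}{b} 36 b = \frac{18}{b} b = 18$)
$\frac{1}{3297359 + s{\left(2808 \right)}} = \frac{1}{3297359 + 18} = \frac{1}{3297377}$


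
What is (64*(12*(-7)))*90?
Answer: -483840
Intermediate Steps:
(64*(12*(-7)))*90 = (64*(-84))*90 = -5376*90 = -483840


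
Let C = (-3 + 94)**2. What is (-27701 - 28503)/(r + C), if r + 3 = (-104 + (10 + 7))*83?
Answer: -56204/1057 ≈ -53.173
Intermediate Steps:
r = -7224 (r = -3 + (-104 + (10 + 7))*83 = -3 + (-104 + 17)*83 = -3 - 87*83 = -3 - 7221 = -7224)
C = 8281 (C = 91**2 = 8281)
(-27701 - 28503)/(r + C) = (-27701 - 28503)/(-7224 + 8281) = -56204/1057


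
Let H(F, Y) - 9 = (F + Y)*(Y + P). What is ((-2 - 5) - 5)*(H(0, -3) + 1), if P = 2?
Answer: -156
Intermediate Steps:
H(F, Y) = 9 + (2 + Y)*(F + Y) (H(F, Y) = 9 + (F + Y)*(Y + 2) = 9 + (F + Y)*(2 + Y) = 9 + (2 + Y)*(F + Y))
((-2 - 5) - 5)*(H(0, -3) + 1) = ((-2 - 5) - 5)*((9 + (-3)² + 2*0 + 2*(-3) + 0*(-3)) + 1) = (-7 - 5)*((9 + 9 + 0 - 6 + 0) + 1) = -12*(12 + 1) = -12*13 = -156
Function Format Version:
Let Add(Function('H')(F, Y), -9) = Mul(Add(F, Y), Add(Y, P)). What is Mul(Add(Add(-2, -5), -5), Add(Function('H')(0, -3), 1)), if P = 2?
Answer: -156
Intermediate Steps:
Function('H')(F, Y) = Add(9, Mul(Add(2, Y), Add(F, Y))) (Function('H')(F, Y) = Add(9, Mul(Add(F, Y), Add(Y, 2))) = Add(9, Mul(Add(F, Y), Add(2, Y))) = Add(9, Mul(Add(2, Y), Add(F, Y))))
Mul(Add(Add(-2, -5), -5), Add(Function('H')(0, -3), 1)) = Mul(Add(Add(-2, -5), -5), Add(Add(9, Pow(-3, 2), Mul(2, 0), Mul(2, -3), Mul(0, -3)), 1)) = Mul(Add(-7, -5), Add(Add(9, 9, 0, -6, 0), 1)) = Mul(-12, Add(12, 1)) = Mul(-12, 13) = -156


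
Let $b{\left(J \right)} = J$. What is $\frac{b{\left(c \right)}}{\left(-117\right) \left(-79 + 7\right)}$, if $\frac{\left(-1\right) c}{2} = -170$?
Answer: $\frac{85}{2106} \approx 0.040361$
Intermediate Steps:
$c = 340$ ($c = \left(-2\right) \left(-170\right) = 340$)
$\frac{b{\left(c \right)}}{\left(-117\right) \left(-79 + 7\right)} = \frac{340}{\left(-117\right) \left(-79 + 7\right)} = \frac{340}{\left(-117\right) \left(-72\right)} = \frac{340}{8424} = 340 \cdot \frac{1}{8424} = \frac{85}{2106}$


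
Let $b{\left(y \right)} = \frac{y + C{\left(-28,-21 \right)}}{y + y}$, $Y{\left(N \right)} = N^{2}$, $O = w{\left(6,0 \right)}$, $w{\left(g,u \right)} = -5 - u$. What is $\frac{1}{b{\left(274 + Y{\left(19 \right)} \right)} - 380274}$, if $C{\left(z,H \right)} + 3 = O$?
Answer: $- \frac{1270}{482947353} \approx -2.6297 \cdot 10^{-6}$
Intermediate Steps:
$O = -5$ ($O = -5 - 0 = -5 + 0 = -5$)
$C{\left(z,H \right)} = -8$ ($C{\left(z,H \right)} = -3 - 5 = -8$)
$b{\left(y \right)} = \frac{-8 + y}{2 y}$ ($b{\left(y \right)} = \frac{y - 8}{y + y} = \frac{-8 + y}{2 y}$)
$\frac{1}{b{\left(274 + Y{\left(19 \right)} \right)} - 380274} = \frac{1}{\frac{-8 + \left(274 + 19^{2}\right)}{2 \left(274 + 19^{2}\right)} - 380274} = \frac{1}{\frac{-8 + \left(274 + 361\right)}{2 \left(274 + 361\right)} - 380274} = \frac{1}{\frac{-8 + 635}{2 \cdot 635} - 380274} = \frac{1}{\frac{1}{2} \cdot \frac{1}{635} \cdot 627 - 380274} = \frac{1}{\frac{627}{1270} - 380274} = \frac{1}{- \frac{482947353}{1270}} = - \frac{1270}{482947353}$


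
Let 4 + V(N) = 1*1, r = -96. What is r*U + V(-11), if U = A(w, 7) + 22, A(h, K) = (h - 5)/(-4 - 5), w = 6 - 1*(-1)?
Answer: -6281/3 ≈ -2093.7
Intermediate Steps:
w = 7 (w = 6 + 1 = 7)
A(h, K) = 5/9 - h/9 (A(h, K) = (-5 + h)/(-9) = (-5 + h)*(-1/9) = 5/9 - h/9)
V(N) = -3 (V(N) = -4 + 1*1 = -4 + 1 = -3)
U = 196/9 (U = (5/9 - 1/9*7) + 22 = (5/9 - 7/9) + 22 = -2/9 + 22 = 196/9 ≈ 21.778)
r*U + V(-11) = -96*196/9 - 3 = -6272/3 - 3 = -6281/3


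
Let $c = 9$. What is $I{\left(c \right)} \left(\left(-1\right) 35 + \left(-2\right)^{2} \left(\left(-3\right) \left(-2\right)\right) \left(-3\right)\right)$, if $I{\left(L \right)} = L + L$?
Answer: $-1926$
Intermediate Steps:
$I{\left(L \right)} = 2 L$
$I{\left(c \right)} \left(\left(-1\right) 35 + \left(-2\right)^{2} \left(\left(-3\right) \left(-2\right)\right) \left(-3\right)\right) = 2 \cdot 9 \left(\left(-1\right) 35 + \left(-2\right)^{2} \left(\left(-3\right) \left(-2\right)\right) \left(-3\right)\right) = 18 \left(-35 + 4 \cdot 6 \left(-3\right)\right) = 18 \left(-35 + 24 \left(-3\right)\right) = 18 \left(-35 - 72\right) = 18 \left(-107\right) = -1926$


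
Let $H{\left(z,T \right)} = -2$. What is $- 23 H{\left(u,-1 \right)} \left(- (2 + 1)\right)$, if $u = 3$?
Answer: $-138$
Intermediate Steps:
$- 23 H{\left(u,-1 \right)} \left(- (2 + 1)\right) = \left(-23\right) \left(-2\right) \left(- (2 + 1)\right) = 46 \left(\left(-1\right) 3\right) = 46 \left(-3\right) = -138$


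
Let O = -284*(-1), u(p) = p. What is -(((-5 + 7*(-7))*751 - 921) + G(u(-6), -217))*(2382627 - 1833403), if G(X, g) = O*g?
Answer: 56626642072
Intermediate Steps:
O = 284
G(X, g) = 284*g
-(((-5 + 7*(-7))*751 - 921) + G(u(-6), -217))*(2382627 - 1833403) = -(((-5 + 7*(-7))*751 - 921) + 284*(-217))*(2382627 - 1833403) = -(((-5 - 49)*751 - 921) - 61628)*549224 = -((-54*751 - 921) - 61628)*549224 = -((-40554 - 921) - 61628)*549224 = -(-41475 - 61628)*549224 = -(-103103)*549224 = -1*(-56626642072) = 56626642072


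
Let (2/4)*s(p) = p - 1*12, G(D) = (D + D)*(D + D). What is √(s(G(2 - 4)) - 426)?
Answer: I*√418 ≈ 20.445*I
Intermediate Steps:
G(D) = 4*D² (G(D) = (2*D)*(2*D) = 4*D²)
s(p) = -24 + 2*p (s(p) = 2*(p - 1*12) = 2*(p - 12) = 2*(-12 + p) = -24 + 2*p)
√(s(G(2 - 4)) - 426) = √((-24 + 2*(4*(2 - 4)²)) - 426) = √((-24 + 2*(4*(-2)²)) - 426) = √((-24 + 2*(4*4)) - 426) = √((-24 + 2*16) - 426) = √((-24 + 32) - 426) = √(8 - 426) = √(-418) = I*√418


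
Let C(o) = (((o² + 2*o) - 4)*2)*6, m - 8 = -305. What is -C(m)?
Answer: -1051332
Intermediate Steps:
m = -297 (m = 8 - 305 = -297)
C(o) = -48 + 12*o² + 24*o (C(o) = ((-4 + o² + 2*o)*2)*6 = (-8 + 2*o² + 4*o)*6 = -48 + 12*o² + 24*o)
-C(m) = -(-48 + 12*(-297)² + 24*(-297)) = -(-48 + 12*88209 - 7128) = -(-48 + 1058508 - 7128) = -1*1051332 = -1051332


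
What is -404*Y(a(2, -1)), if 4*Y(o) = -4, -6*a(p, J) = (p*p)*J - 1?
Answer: 404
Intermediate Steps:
a(p, J) = ⅙ - J*p²/6 (a(p, J) = -((p*p)*J - 1)/6 = -(p²*J - 1)/6 = -(J*p² - 1)/6 = -(-1 + J*p²)/6 = ⅙ - J*p²/6)
Y(o) = -1 (Y(o) = (¼)*(-4) = -1)
-404*Y(a(2, -1)) = -404*(-1) = 404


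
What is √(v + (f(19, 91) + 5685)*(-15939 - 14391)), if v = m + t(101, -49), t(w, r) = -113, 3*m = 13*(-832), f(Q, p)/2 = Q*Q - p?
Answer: I*√1699271715/3 ≈ 13741.0*I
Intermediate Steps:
f(Q, p) = -2*p + 2*Q² (f(Q, p) = 2*(Q*Q - p) = 2*(Q² - p) = -2*p + 2*Q²)
m = -10816/3 (m = (13*(-832))/3 = (⅓)*(-10816) = -10816/3 ≈ -3605.3)
v = -11155/3 (v = -10816/3 - 113 = -11155/3 ≈ -3718.3)
√(v + (f(19, 91) + 5685)*(-15939 - 14391)) = √(-11155/3 + ((-2*91 + 2*19²) + 5685)*(-15939 - 14391)) = √(-11155/3 + ((-182 + 2*361) + 5685)*(-30330)) = √(-11155/3 + ((-182 + 722) + 5685)*(-30330)) = √(-11155/3 + (540 + 5685)*(-30330)) = √(-11155/3 + 6225*(-30330)) = √(-11155/3 - 188804250) = √(-566423905/3) = I*√1699271715/3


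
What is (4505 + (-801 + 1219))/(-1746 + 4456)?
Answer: 4923/2710 ≈ 1.8166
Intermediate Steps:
(4505 + (-801 + 1219))/(-1746 + 4456) = (4505 + 418)/2710 = 4923*(1/2710) = 4923/2710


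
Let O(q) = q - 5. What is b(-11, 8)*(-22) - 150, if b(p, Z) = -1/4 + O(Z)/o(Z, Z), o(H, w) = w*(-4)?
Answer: -2279/16 ≈ -142.44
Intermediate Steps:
O(q) = -5 + q
o(H, w) = -4*w
b(p, Z) = -1/4 - (-5 + Z)/(4*Z) (b(p, Z) = -1/4 + (-5 + Z)/((-4*Z)) = -1*1/4 + (-5 + Z)*(-1/(4*Z)) = -1/4 - (-5 + Z)/(4*Z))
b(-11, 8)*(-22) - 150 = ((1/4)*(5 - 2*8)/8)*(-22) - 150 = ((1/4)*(1/8)*(5 - 16))*(-22) - 150 = ((1/4)*(1/8)*(-11))*(-22) - 150 = -11/32*(-22) - 150 = 121/16 - 150 = -2279/16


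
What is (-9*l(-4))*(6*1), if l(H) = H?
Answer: 216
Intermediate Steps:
(-9*l(-4))*(6*1) = (-9*(-4))*(6*1) = 36*6 = 216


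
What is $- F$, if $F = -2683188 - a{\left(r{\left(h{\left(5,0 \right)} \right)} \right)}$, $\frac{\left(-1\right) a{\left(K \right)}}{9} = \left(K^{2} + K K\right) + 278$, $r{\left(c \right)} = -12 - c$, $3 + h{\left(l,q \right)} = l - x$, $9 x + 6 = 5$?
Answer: $\frac{24093916}{9} \approx 2.6771 \cdot 10^{6}$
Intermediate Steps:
$x = - \frac{1}{9}$ ($x = - \frac{2}{3} + \frac{1}{9} \cdot 5 = - \frac{2}{3} + \frac{5}{9} = - \frac{1}{9} \approx -0.11111$)
$h{\left(l,q \right)} = - \frac{26}{9} + l$ ($h{\left(l,q \right)} = -3 + \left(l - - \frac{1}{9}\right) = -3 + \left(l + \frac{1}{9}\right) = -3 + \left(\frac{1}{9} + l\right) = - \frac{26}{9} + l$)
$a{\left(K \right)} = -2502 - 18 K^{2}$ ($a{\left(K \right)} = - 9 \left(\left(K^{2} + K K\right) + 278\right) = - 9 \left(\left(K^{2} + K^{2}\right) + 278\right) = - 9 \left(2 K^{2} + 278\right) = - 9 \left(278 + 2 K^{2}\right) = -2502 - 18 K^{2}$)
$F = - \frac{24093916}{9}$ ($F = -2683188 - \left(-2502 - 18 \left(-12 - \left(- \frac{26}{9} + 5\right)\right)^{2}\right) = -2683188 - \left(-2502 - 18 \left(-12 - \frac{19}{9}\right)^{2}\right) = -2683188 - \left(-2502 - 18 \left(- \frac{127}{9}\right)^{2}\right) = -2683188 - \left(-2502 - \frac{32258}{9}\right) = -2683188 - - \frac{54776}{9} = -2683188 + \frac{54776}{9} = - \frac{24093916}{9} \approx -2.6771 \cdot 10^{6}$)
$- F = \left(-1\right) \left(- \frac{24093916}{9}\right) = \frac{24093916}{9}$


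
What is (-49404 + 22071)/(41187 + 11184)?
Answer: -3037/5819 ≈ -0.52191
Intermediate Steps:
(-49404 + 22071)/(41187 + 11184) = -27333/52371 = -27333*1/52371 = -3037/5819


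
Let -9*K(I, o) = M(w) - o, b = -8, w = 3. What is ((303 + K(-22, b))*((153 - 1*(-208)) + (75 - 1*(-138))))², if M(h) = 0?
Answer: 2435803218436/81 ≈ 3.0072e+10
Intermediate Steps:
K(I, o) = o/9 (K(I, o) = -(0 - o)/9 = -(-1)*o/9 = o/9)
((303 + K(-22, b))*((153 - 1*(-208)) + (75 - 1*(-138))))² = ((303 + (⅑)*(-8))*((153 - 1*(-208)) + (75 - 1*(-138))))² = ((303 - 8/9)*((153 + 208) + (75 + 138)))² = (2719*(361 + 213)/9)² = ((2719/9)*574)² = (1560706/9)² = 2435803218436/81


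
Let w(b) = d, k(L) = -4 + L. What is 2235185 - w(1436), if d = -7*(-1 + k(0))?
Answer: 2235150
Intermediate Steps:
d = 35 (d = -7*(-1 + (-4 + 0)) = -7*(-1 - 4) = -7*(-5) = 35)
w(b) = 35
2235185 - w(1436) = 2235185 - 1*35 = 2235185 - 35 = 2235150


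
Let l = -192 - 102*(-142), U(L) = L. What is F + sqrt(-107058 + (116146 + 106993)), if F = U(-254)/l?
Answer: -127/7146 + 7*sqrt(2369) ≈ 340.69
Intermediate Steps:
l = 14292 (l = -192 + 14484 = 14292)
F = -127/7146 (F = -254/14292 = -254*1/14292 = -127/7146 ≈ -0.017772)
F + sqrt(-107058 + (116146 + 106993)) = -127/7146 + sqrt(-107058 + (116146 + 106993)) = -127/7146 + sqrt(-107058 + 223139) = -127/7146 + sqrt(116081) = -127/7146 + 7*sqrt(2369)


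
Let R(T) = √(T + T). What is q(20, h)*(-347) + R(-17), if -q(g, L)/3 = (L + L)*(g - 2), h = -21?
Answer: -786996 + I*√34 ≈ -7.87e+5 + 5.831*I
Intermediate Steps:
q(g, L) = -6*L*(-2 + g) (q(g, L) = -3*(L + L)*(g - 2) = -3*2*L*(-2 + g) = -6*L*(-2 + g))
R(T) = √2*√T (R(T) = √(2*T) = √2*√T)
q(20, h)*(-347) + R(-17) = (6*(-21)*(2 - 1*20))*(-347) + √2*√(-17) = (6*(-21)*(2 - 20))*(-347) + √2*(I*√17) = (6*(-21)*(-18))*(-347) + I*√34 = 2268*(-347) + I*√34 = -786996 + I*√34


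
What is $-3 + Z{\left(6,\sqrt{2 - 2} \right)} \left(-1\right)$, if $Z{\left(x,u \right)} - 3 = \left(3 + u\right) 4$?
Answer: $-18$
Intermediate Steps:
$Z{\left(x,u \right)} = 15 + 4 u$ ($Z{\left(x,u \right)} = 3 + \left(3 + u\right) 4 = 3 + \left(12 + 4 u\right) = 15 + 4 u$)
$-3 + Z{\left(6,\sqrt{2 - 2} \right)} \left(-1\right) = -3 + \left(15 + 4 \sqrt{2 - 2}\right) \left(-1\right) = -3 + \left(15 + 4 \sqrt{0}\right) \left(-1\right) = -3 + \left(15 + 4 \cdot 0\right) \left(-1\right) = -3 + \left(15 + 0\right) \left(-1\right) = -3 + 15 \left(-1\right) = -3 - 15 = -18$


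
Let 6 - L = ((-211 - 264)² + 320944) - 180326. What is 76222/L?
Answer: -76222/366237 ≈ -0.20812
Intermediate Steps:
L = -366237 (L = 6 - (((-211 - 264)² + 320944) - 180326) = 6 - (((-475)² + 320944) - 180326) = 6 - ((225625 + 320944) - 180326) = 6 - (546569 - 180326) = 6 - 1*366243 = 6 - 366243 = -366237)
76222/L = 76222/(-366237) = 76222*(-1/366237) = -76222/366237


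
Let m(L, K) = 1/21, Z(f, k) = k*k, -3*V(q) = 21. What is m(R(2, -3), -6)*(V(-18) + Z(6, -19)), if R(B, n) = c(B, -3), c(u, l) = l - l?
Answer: 118/7 ≈ 16.857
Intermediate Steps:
c(u, l) = 0
R(B, n) = 0
V(q) = -7 (V(q) = -1/3*21 = -7)
Z(f, k) = k**2
m(L, K) = 1/21
m(R(2, -3), -6)*(V(-18) + Z(6, -19)) = (-7 + (-19)**2)/21 = (-7 + 361)/21 = (1/21)*354 = 118/7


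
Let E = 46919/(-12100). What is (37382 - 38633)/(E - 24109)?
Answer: 5045700/97255273 ≈ 0.051881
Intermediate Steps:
E = -46919/12100 (E = 46919*(-1/12100) = -46919/12100 ≈ -3.8776)
(37382 - 38633)/(E - 24109) = (37382 - 38633)/(-46919/12100 - 24109) = -1251/(-291765819/12100) = -1251*(-12100/291765819) = 5045700/97255273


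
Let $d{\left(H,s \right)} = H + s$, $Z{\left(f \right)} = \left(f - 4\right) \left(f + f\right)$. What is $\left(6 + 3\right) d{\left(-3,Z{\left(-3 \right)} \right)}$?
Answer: $351$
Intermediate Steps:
$Z{\left(f \right)} = 2 f \left(-4 + f\right)$ ($Z{\left(f \right)} = \left(-4 + f\right) 2 f = 2 f \left(-4 + f\right)$)
$\left(6 + 3\right) d{\left(-3,Z{\left(-3 \right)} \right)} = \left(6 + 3\right) \left(-3 + 2 \left(-3\right) \left(-4 - 3\right)\right) = 9 \left(-3 + 2 \left(-3\right) \left(-7\right)\right) = 9 \left(-3 + 42\right) = 9 \cdot 39 = 351$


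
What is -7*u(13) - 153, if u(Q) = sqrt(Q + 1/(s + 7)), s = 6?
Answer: -153 - 7*sqrt(2210)/13 ≈ -178.31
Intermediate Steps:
u(Q) = sqrt(1/13 + Q) (u(Q) = sqrt(Q + 1/(6 + 7)) = sqrt(Q + 1/13) = sqrt(1/13 + Q))
-7*u(13) - 153 = -7*sqrt(13 + 169*13)/13 - 153 = -7*sqrt(13 + 2197)/13 - 153 = -7*sqrt(2210)/13 - 153 = -153 - 7*sqrt(2210)/13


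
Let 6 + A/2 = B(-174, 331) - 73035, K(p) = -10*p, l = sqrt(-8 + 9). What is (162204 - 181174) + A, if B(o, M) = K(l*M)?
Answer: -171672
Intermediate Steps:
l = 1 (l = sqrt(1) = 1)
B(o, M) = -10*M
A = -152702 (A = -12 + 2*(-10*331 - 73035) = -12 + 2*(-3310 - 73035) = -12 + 2*(-76345) = -12 - 152690 = -152702)
(162204 - 181174) + A = (162204 - 181174) - 152702 = -18970 - 152702 = -171672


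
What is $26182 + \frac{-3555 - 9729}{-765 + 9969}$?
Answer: $\frac{20080487}{767} \approx 26181.0$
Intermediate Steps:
$26182 + \frac{-3555 - 9729}{-765 + 9969} = 26182 - \frac{13284}{9204} = 26182 - \frac{1107}{767} = \frac{20080487}{767}$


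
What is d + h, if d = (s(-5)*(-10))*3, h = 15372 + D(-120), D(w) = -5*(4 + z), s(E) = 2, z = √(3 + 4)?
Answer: 15292 - 5*√7 ≈ 15279.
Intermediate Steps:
z = √7 ≈ 2.6458
D(w) = -20 - 5*√7 (D(w) = -5*(4 + √7) = -20 - 5*√7)
h = 15352 - 5*√7 (h = 15372 + (-20 - 5*√7) = 15352 - 5*√7 ≈ 15339.)
d = -60 (d = (2*(-10))*3 = -20*3 = -60)
d + h = -60 + (15352 - 5*√7) = 15292 - 5*√7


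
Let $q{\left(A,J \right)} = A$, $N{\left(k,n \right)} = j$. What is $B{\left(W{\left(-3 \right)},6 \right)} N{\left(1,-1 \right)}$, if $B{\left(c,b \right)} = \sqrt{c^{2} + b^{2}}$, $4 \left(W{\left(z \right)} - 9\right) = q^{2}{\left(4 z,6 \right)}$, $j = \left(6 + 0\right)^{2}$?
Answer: $108 \sqrt{229} \approx 1634.3$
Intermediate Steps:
$j = 36$ ($j = 6^{2} = 36$)
$N{\left(k,n \right)} = 36$
$W{\left(z \right)} = 9 + 4 z^{2}$ ($W{\left(z \right)} = 9 + \frac{\left(4 z\right)^{2}}{4} = 9 + \frac{16 z^{2}}{4} = 9 + 4 z^{2}$)
$B{\left(c,b \right)} = \sqrt{b^{2} + c^{2}}$
$B{\left(W{\left(-3 \right)},6 \right)} N{\left(1,-1 \right)} = \sqrt{6^{2} + \left(9 + 4 \left(-3\right)^{2}\right)^{2}} \cdot 36 = \sqrt{36 + \left(9 + 4 \cdot 9\right)^{2}} \cdot 36 = \sqrt{36 + \left(9 + 36\right)^{2}} \cdot 36 = \sqrt{36 + 45^{2}} \cdot 36 = \sqrt{36 + 2025} \cdot 36 = \sqrt{2061} \cdot 36 = 3 \sqrt{229} \cdot 36 = 108 \sqrt{229}$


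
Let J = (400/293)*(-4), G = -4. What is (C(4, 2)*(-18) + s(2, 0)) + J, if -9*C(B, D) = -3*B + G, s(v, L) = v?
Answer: -10390/293 ≈ -35.461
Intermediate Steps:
C(B, D) = 4/9 + B/3 (C(B, D) = -(-3*B - 4)/9 = -(-4 - 3*B)/9 = 4/9 + B/3)
J = -1600/293 (J = (400*(1/293))*(-4) = (400/293)*(-4) = -1600/293 ≈ -5.4608)
(C(4, 2)*(-18) + s(2, 0)) + J = ((4/9 + (⅓)*4)*(-18) + 2) - 1600/293 = ((4/9 + 4/3)*(-18) + 2) - 1600/293 = ((16/9)*(-18) + 2) - 1600/293 = (-32 + 2) - 1600/293 = -30 - 1600/293 = -10390/293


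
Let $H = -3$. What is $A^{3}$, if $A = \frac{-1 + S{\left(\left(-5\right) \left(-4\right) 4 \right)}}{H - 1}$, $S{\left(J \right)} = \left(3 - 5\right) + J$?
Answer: $- \frac{456533}{64} \approx -7133.3$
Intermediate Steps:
$S{\left(J \right)} = -2 + J$
$A = - \frac{77}{4}$ ($A = \frac{-1 - \left(2 - \left(-5\right) \left(-4\right) 4\right)}{-3 - 1} = \frac{-1 + \left(-2 + 20 \cdot 4\right)}{-4} = - \frac{-1 + \left(-2 + 80\right)}{4} = - \frac{-1 + 78}{4} = \left(- \frac{1}{4}\right) 77 = - \frac{77}{4} \approx -19.25$)
$A^{3} = \left(- \frac{77}{4}\right)^{3} = - \frac{456533}{64}$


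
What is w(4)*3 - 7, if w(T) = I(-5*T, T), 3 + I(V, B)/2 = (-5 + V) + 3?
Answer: -157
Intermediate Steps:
I(V, B) = -10 + 2*V (I(V, B) = -6 + 2*((-5 + V) + 3) = -6 + 2*(-2 + V) = -6 + (-4 + 2*V) = -10 + 2*V)
w(T) = -10 - 10*T (w(T) = -10 + 2*(-5*T) = -10 - 10*T)
w(4)*3 - 7 = (-10 - 10*4)*3 - 7 = (-10 - 40)*3 - 7 = -50*3 - 7 = -150 - 7 = -157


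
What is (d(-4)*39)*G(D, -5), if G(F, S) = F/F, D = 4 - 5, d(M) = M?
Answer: -156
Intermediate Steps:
D = -1
G(F, S) = 1
(d(-4)*39)*G(D, -5) = -4*39*1 = -156*1 = -156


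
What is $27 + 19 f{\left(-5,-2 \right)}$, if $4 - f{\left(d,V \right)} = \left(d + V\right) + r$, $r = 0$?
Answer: $236$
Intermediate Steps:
$f{\left(d,V \right)} = 4 - V - d$ ($f{\left(d,V \right)} = 4 - \left(\left(d + V\right) + 0\right) = 4 - \left(\left(V + d\right) + 0\right) = 4 - \left(V + d\right) = 4 - V - d$)
$27 + 19 f{\left(-5,-2 \right)} = 27 + 19 \left(4 - -2 - -5\right) = 27 + 19 \left(4 + 2 + 5\right) = 27 + 19 \cdot 11 = 27 + 209 = 236$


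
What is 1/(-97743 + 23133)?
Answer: -1/74610 ≈ -1.3403e-5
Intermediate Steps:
1/(-97743 + 23133) = 1/(-74610) = -1/74610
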